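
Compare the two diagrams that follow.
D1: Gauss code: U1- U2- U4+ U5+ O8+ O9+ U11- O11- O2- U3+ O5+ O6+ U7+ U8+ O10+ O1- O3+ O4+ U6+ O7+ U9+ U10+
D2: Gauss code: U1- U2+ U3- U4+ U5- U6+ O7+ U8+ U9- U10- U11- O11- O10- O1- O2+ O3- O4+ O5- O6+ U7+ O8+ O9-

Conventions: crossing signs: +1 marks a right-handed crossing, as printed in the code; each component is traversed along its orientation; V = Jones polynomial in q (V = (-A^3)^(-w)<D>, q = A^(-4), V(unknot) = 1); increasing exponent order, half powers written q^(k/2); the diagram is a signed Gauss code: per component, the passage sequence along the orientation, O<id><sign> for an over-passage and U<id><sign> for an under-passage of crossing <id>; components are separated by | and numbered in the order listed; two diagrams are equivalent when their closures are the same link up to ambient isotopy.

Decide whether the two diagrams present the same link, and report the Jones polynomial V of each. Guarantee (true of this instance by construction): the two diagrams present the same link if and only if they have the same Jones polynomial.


equivalent: no
V(D1) = q^2 + q^4 - q^5 + q^6 - q^7  (w +5, c 11, <D> = A^-13 - A^-9 + A^-5 - A^-1 - A^7)
V(D2) = 1  [11 crossings, <D> = -A^-3, w = -1]
key observation: comparing 2 Jones polynomials yields 2 groups


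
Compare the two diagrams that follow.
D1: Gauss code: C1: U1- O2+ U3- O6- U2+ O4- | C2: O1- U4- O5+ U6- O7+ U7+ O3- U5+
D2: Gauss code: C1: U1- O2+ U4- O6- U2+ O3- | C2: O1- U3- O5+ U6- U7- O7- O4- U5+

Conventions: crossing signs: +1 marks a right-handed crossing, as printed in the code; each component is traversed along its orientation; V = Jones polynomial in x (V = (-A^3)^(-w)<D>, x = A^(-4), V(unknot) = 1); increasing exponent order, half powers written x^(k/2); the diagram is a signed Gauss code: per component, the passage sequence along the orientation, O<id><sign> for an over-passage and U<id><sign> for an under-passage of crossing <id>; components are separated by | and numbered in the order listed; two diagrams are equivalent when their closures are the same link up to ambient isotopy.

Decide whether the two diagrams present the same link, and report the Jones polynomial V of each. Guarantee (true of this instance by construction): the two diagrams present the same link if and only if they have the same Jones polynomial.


same link: yes
V(D1) = -x^(-9/2) + x^(-7/2) - 3x^(-5/2) + 2x^(-3/2) - 2x^(-1/2) + 2x^(1/2) - x^(3/2)  [7 crossings, <D> = A^-9 - 2A^-5 + 2A^-1 - 2A^3 + 3A^7 - A^11 + A^15, w = -1]
D2 (bracket A^-15 - 2A^-11 + 2A^-7 - 2A^-3 + 3A - A^5 + A^9; 7 crossings at w = -3): V = -x^(-9/2) + x^(-7/2) - 3x^(-5/2) + 2x^(-3/2) - 2x^(-1/2) + 2x^(1/2) - x^(3/2)
note: one V(x) for all 2 diagrams — one class (guaranteed)


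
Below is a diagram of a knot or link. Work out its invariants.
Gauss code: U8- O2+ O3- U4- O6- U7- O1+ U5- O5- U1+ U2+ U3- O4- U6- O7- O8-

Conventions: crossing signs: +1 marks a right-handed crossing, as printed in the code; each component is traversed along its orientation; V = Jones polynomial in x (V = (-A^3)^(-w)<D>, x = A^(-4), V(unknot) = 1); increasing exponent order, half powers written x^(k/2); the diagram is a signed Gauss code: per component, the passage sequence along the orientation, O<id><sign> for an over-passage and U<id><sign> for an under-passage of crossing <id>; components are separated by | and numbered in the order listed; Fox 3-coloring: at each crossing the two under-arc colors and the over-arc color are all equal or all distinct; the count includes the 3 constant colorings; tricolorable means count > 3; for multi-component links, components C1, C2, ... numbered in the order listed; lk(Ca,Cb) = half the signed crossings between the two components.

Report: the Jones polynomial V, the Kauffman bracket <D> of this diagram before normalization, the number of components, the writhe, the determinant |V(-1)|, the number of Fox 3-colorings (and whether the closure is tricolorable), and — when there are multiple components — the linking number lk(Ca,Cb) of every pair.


V(x) = -x^-4 + x^-3 + x^-1
bracket: A^-8 + 1 - A^4, w = -4
1 component, writhe -4, over 8 crossings
det 3, colorings 9 of 3^8 — tricolorable
observation: w = -4 shifts under R1 moves; the (-A^3)^(4) factor cancels that in V


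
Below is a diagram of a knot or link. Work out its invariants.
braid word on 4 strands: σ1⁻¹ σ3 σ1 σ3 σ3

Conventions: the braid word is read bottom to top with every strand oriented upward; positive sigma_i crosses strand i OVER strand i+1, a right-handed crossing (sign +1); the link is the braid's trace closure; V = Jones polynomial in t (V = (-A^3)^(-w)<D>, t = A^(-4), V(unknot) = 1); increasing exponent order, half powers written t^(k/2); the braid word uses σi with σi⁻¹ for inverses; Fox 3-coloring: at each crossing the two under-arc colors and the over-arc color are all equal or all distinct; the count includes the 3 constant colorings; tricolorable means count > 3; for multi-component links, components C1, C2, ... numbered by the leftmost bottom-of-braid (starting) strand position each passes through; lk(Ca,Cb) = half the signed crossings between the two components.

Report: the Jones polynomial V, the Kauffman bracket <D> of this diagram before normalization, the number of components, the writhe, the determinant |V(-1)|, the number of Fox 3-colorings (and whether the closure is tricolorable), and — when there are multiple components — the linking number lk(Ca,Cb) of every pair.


V = 1 + 2t + 2t^2 + t^3 - t^4 - t^5
<D> = A^-11 + A^-7 - A^-3 - 2A - 2A^5 - A^9 (w = +3)
3 components over 5 crossings, w = +3
lk(C1,C2): 0
lk(C1,C3) = 0
linking number lk(C2,C3) = 0
81 Fox colorings among 3^6, |V(-1)| = 0: tricolorable
why: span 5 respects span(V) <= c + mu - 1 = 7 for this 3-component diagram


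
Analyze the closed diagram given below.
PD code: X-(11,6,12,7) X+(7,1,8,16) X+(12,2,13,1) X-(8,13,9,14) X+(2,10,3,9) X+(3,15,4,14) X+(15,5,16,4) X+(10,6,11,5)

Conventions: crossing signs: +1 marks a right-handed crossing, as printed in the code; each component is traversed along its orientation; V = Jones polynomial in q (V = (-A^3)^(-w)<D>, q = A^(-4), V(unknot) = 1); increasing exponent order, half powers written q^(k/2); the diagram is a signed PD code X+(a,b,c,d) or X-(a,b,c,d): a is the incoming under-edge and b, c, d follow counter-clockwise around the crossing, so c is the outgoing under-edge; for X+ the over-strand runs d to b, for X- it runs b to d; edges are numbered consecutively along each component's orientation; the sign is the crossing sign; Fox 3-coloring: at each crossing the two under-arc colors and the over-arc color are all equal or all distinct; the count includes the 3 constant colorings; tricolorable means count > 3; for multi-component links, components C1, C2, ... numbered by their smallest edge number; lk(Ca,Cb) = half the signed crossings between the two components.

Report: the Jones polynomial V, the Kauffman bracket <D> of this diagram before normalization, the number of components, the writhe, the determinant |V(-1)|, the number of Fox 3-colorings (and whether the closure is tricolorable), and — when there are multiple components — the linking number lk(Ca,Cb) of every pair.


V(q) = q - q^2 + 2q^3 - q^4 + q^5 - q^6
bracket: -A^-12 + A^-8 - A^-4 + 2 - A^4 + A^8, w = +4
1 component, writhe +4, over 8 crossings
det 7, colorings 3 of 3^8 — not tricolorable
observation: |V(-1)| = 7: so not tricolorable, since 3 does not divide 7


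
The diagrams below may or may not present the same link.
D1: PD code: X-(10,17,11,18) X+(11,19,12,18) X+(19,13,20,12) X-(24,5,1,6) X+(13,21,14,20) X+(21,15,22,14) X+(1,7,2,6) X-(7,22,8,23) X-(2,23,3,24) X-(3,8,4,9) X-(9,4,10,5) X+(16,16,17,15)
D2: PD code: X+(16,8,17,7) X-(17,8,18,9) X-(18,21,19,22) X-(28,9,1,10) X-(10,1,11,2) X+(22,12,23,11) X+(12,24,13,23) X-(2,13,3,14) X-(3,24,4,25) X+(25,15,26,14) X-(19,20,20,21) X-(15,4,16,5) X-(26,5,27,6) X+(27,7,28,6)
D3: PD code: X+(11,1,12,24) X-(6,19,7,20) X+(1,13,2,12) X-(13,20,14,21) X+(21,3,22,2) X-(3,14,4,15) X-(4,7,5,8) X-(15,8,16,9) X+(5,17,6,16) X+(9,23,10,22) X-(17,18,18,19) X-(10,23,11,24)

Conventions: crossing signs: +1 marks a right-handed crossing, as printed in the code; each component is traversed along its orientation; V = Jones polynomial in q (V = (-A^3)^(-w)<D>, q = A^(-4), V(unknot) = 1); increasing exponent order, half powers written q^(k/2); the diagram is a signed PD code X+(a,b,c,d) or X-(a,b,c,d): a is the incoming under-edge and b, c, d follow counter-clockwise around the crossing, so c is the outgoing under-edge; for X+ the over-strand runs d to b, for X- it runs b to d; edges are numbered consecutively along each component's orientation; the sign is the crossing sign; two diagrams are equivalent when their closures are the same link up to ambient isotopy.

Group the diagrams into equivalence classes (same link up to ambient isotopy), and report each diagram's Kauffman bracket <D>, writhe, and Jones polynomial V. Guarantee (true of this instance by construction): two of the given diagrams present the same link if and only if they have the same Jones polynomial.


grouping into links: {D1} | {D2} | {D3}
V(D1) = -q^-3 + q^-2 - q^-1 + 3 - q + q^2 - q^3  (w 0, c 12, <D> = -A^-12 + A^-8 - A^-4 + 3 - A^4 + A^8 - A^12)
V(D2) = -q^-5 + q^-4 - q^-3 + 2q^-2 - q^-1 + 2 - q  (w -4, c 14, <D> = -A^-16 + 2A^-12 - A^-8 + 2A^-4 - 1 + A^4 - A^8)
V(D3) = -q^-3 + 2q^-2 - 2q^-1 + 3 - 2q + 2q^2 - q^3  (w -2, c 12, <D> = -A^-18 + 2A^-14 - 2A^-10 + 3A^-6 - 2A^-2 + 2A^2 - A^6)
key observation: comparing 3 Jones polynomials yields 3 groups


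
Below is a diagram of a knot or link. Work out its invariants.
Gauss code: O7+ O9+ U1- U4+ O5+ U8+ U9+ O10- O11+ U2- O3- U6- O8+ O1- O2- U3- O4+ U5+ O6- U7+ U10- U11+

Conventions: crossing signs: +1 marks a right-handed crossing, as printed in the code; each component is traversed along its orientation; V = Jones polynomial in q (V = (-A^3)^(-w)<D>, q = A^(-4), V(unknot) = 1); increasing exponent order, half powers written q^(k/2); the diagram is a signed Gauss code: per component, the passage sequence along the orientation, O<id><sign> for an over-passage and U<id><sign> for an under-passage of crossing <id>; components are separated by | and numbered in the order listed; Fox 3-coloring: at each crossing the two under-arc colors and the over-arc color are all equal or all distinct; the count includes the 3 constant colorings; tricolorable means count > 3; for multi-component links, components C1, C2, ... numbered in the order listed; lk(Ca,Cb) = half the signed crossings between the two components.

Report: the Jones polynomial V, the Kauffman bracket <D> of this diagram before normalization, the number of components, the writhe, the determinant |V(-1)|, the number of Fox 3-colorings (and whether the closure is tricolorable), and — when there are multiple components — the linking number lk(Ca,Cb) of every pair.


V(q) = -q^-3 + 2q^-2 - 2q^-1 + 3 - 2q + 2q^2 - q^3
bracket: A^-9 - 2A^-5 + 2A^-1 - 3A^3 + 2A^7 - 2A^11 + A^15, w = +1
1 component, writhe +1, over 11 crossings
det 13, colorings 3 of 3^11 — not tricolorable
observation: det 13 = |V(-1)|; not divisible by 3, so not tricolorable


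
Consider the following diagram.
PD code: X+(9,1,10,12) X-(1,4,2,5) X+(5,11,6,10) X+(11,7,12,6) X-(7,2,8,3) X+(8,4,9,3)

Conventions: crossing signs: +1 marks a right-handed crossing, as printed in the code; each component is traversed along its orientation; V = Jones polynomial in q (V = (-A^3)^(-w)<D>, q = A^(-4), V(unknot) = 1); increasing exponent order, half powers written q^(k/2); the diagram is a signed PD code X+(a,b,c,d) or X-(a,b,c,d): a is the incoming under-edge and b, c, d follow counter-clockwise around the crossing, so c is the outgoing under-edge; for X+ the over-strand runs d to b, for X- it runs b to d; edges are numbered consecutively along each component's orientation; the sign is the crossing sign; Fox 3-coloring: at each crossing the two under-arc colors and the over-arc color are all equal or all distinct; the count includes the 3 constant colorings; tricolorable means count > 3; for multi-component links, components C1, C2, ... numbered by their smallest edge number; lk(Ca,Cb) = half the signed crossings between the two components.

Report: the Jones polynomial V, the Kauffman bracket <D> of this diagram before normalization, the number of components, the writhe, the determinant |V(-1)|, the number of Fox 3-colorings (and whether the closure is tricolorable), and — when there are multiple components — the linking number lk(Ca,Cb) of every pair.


Jones polynomial: V(q) = q + q^3 - q^4
<D> = -A^-10 + A^-6 + A^2; writhe +2
components 1, writhe +2 (6 crossings)
3-colorings: 9 of 3^6, det 3 — tricolorable
note: w = +2 shifts under R1 moves; the (-A^3)^(-2) factor cancels that in V


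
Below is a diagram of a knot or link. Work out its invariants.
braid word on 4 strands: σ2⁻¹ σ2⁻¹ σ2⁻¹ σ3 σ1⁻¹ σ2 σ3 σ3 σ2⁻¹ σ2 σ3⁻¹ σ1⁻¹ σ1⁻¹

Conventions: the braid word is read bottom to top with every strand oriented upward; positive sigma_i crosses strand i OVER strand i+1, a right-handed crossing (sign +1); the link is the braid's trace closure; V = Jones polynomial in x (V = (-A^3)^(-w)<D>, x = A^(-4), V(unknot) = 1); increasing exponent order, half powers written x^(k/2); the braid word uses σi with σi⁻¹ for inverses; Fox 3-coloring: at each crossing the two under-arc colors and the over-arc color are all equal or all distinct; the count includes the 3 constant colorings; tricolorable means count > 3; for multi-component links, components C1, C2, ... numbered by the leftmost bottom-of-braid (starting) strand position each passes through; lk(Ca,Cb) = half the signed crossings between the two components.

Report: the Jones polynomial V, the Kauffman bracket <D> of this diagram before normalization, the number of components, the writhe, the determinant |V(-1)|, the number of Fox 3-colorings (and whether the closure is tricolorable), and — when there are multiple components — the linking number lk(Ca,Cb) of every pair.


Jones polynomial: V(x) = x^-7 - 2x^-6 + 2x^-5 - 3x^-4 + 3x^-3 - 2x^-2 + 2x^-1
<D> = -2A^-5 + 2A^-1 - 3A^3 + 3A^7 - 2A^11 + 2A^15 - A^19; writhe -3
components 1, writhe -3 (13 crossings)
3-colorings: 9 of 3^13, det 15 — tricolorable
note: the word shrinks to σ2⁻¹ σ2⁻¹ σ2⁻¹ σ3 σ1⁻¹ σ2 σ3 σ1⁻¹ σ1⁻¹ after cancelling


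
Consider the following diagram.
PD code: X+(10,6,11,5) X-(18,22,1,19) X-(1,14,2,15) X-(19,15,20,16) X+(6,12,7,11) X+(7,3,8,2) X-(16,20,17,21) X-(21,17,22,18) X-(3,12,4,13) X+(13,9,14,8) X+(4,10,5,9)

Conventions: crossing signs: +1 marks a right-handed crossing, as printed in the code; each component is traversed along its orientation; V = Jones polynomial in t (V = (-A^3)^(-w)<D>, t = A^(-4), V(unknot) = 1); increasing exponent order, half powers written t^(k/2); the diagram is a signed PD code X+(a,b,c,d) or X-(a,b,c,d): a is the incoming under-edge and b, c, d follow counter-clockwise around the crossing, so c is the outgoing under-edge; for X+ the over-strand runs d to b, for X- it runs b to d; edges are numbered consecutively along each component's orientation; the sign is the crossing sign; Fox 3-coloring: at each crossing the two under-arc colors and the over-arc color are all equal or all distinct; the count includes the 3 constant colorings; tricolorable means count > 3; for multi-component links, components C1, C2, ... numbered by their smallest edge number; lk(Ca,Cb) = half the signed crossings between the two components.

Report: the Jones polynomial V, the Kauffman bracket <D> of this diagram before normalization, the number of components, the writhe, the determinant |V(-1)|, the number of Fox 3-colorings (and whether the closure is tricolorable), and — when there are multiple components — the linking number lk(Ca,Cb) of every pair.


Jones polynomial: V(t) = -t^(-9/2) + 2t^(-7/2) - 4t^(-5/2) + 4t^(-3/2) - 5t^(-1/2) + 4t^(1/2) - 4t^(3/2) + 2t^(5/2) - t^(7/2) + t^(9/2)
<D> = -A^-21 + A^-17 - 2A^-13 + 4A^-9 - 4A^-5 + 5A^-1 - 4A^3 + 4A^7 - 2A^11 + A^15; writhe -1
components 2, writhe -1 (11 crossings)
linking number lk(C1,C2) = -2
3-colorings: 3 of 3^11, det 28 — not tricolorable
note: |V(-1)| = 28: so not tricolorable, since 3 does not divide 28


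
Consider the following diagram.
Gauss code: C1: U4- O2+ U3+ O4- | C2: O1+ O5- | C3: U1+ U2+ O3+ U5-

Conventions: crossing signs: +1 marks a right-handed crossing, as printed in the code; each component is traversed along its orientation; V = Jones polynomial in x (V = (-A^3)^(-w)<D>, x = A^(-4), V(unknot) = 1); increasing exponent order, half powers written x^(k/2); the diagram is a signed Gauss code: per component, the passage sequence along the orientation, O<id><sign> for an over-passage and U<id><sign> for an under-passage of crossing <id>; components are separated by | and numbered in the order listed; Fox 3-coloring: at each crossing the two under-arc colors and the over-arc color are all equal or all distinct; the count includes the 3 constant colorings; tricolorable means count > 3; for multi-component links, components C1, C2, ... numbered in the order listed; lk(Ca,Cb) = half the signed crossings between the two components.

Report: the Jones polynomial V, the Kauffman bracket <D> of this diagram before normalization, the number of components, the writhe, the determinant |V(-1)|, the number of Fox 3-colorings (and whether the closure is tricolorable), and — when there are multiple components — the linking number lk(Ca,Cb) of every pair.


V(x) = 1 + x + x^2 + x^3
bracket: -A^-9 - A^-5 - A^-1 - A^3, w = +1
3 components, writhe +1, over 5 crossings
lk(C1,C2) = 0
linking number lk(C1,C3) = +1
lk(C2,C3): 0
det 0, colorings 9 of 3^6 — tricolorable
observation: summing lk over 3 pairs gives +1


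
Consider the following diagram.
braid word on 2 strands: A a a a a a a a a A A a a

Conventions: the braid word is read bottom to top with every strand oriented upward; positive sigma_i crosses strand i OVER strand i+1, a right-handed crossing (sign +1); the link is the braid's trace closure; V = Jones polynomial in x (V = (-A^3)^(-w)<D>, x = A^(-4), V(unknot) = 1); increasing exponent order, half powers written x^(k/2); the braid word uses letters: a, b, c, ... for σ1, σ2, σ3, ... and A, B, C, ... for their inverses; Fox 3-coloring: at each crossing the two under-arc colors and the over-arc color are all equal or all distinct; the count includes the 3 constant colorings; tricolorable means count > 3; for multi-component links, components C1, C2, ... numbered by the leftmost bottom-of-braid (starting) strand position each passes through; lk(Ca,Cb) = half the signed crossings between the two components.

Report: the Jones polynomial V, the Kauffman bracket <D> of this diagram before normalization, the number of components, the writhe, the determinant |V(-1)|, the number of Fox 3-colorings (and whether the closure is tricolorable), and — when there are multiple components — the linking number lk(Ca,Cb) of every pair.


V = x^3 + x^5 - x^6 + x^7 - x^8 + x^9 - x^10
<D> = A^-19 - A^-15 + A^-11 - A^-7 + A^-3 - A - A^9 (w = +7)
1 component over 13 crossings, w = +7
3 Fox colorings among 3^13, |V(-1)| = 7: not tricolorable
why: det 7 = |V(-1)|; not divisible by 3, so not tricolorable


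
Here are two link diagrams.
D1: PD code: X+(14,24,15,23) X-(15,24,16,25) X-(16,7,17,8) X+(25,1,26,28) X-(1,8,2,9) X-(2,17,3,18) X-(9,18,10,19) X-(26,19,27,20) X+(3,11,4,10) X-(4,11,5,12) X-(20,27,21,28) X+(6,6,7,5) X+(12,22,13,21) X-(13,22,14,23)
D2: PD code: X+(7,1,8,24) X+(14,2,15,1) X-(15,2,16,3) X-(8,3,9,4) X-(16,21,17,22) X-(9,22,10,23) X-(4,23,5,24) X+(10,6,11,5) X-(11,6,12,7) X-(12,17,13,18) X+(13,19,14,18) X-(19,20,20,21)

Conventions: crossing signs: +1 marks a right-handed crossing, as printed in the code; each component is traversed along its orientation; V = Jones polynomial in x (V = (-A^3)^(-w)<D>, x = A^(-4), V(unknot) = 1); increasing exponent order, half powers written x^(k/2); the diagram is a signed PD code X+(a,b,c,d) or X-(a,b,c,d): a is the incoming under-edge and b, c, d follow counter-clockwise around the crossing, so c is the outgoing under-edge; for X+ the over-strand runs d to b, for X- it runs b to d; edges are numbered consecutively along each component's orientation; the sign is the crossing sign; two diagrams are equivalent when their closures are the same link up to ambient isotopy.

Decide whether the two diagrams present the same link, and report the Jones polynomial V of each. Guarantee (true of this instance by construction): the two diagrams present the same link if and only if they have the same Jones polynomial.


equivalent: no
D1 (bracket A^-8 + 1 - A^4; 14 crossings at w = -4): V = -x^-4 + x^-3 + x^-1
V(D2) = 1  [12 crossings, <D> = A^-12, w = -4]
observation: V(x) takes 2 values over 2 diagrams, fixing the grouping


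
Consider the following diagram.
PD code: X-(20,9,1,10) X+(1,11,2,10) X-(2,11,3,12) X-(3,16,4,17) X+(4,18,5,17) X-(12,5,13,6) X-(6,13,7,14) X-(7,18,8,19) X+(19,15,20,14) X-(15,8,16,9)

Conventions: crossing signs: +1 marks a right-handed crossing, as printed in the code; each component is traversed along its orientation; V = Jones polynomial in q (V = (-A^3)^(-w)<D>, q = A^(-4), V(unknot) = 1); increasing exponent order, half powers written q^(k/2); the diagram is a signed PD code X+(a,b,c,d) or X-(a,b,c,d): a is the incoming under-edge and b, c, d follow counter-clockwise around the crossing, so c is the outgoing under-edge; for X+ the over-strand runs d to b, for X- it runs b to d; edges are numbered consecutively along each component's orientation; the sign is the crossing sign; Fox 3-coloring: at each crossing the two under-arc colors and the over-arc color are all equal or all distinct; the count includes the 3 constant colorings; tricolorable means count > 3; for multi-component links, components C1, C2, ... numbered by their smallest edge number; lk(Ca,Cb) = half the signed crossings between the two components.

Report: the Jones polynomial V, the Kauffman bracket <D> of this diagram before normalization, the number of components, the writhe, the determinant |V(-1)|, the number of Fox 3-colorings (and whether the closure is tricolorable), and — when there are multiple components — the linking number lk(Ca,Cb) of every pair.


V = -q^-6 + q^-5 - q^-4 + 2q^-3 - q^-2 + q^-1
<D> = A^-8 - A^-4 + 2 - A^4 + A^8 - A^12 (w = -4)
1 component over 10 crossings, w = -4
3 Fox colorings among 3^10, |V(-1)| = 7: not tricolorable
why: V spans 5 powers of q: at least 5 crossings in any diagram


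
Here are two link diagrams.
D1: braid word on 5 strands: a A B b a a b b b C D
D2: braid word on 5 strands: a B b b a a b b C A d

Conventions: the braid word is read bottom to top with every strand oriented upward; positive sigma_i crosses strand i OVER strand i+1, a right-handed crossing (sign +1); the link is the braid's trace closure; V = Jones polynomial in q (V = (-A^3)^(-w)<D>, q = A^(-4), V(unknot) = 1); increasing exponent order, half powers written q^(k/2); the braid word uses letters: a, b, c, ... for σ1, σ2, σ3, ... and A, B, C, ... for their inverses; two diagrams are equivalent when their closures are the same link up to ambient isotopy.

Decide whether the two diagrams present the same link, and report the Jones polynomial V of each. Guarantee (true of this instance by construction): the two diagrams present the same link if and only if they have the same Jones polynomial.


equivalent: yes
D1 (bracket -A^-17 + A^-13 - A^-9 + 2A^-5 + A^3; 11 crossings at w = +3): V = -q^(3/2) - 2q^(7/2) + q^(9/2) - q^(11/2) + q^(13/2)
V(D2) = -q^(3/2) - 2q^(7/2) + q^(9/2) - q^(11/2) + q^(13/2)  (w +5, c 11, <D> = -A^-11 + A^-7 - A^-3 + 2A + A^9)
key observation: D2 (11 crossings) and D1 (11) are Markov-related braid presentations


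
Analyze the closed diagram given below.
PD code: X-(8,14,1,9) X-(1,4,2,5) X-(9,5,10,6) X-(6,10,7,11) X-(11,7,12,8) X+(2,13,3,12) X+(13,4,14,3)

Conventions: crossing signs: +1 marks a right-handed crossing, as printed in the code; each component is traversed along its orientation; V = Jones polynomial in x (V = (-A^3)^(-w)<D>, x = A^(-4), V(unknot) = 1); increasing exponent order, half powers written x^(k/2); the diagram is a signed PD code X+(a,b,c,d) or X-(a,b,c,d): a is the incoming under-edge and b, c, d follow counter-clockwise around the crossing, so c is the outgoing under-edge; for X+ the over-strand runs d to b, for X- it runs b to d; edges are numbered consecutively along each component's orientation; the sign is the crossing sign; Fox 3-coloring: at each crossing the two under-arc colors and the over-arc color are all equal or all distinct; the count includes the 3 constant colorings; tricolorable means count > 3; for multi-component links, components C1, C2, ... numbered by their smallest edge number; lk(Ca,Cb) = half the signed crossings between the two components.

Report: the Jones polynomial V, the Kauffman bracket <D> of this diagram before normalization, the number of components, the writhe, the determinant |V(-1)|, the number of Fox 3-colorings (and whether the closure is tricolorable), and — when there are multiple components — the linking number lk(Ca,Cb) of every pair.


V = -x^(-5/2) - x^(-1/2)
<D> = A^-7 + A (w = -3)
2 components over 7 crossings, w = -3
lk(C1,C2): -1
3 Fox colorings among 3^7, |V(-1)| = 2: not tricolorable
why: the span of V is 2, within the link bound 7 + 2 - 1


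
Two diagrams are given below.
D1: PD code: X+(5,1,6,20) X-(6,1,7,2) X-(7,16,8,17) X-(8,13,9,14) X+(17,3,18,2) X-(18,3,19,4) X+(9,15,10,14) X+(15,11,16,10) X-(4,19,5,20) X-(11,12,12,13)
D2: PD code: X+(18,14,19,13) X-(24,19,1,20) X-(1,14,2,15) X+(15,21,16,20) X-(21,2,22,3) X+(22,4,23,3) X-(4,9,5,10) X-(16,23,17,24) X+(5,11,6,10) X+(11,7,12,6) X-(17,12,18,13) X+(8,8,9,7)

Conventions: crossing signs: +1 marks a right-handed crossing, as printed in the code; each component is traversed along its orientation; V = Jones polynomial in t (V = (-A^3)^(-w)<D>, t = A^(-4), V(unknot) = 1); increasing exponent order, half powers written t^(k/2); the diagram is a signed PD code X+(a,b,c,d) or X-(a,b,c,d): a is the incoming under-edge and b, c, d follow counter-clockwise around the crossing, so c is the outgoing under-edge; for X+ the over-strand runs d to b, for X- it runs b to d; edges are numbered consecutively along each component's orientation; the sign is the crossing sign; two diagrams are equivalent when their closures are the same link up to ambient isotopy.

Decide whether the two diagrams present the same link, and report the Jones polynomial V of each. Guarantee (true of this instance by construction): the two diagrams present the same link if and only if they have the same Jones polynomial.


same link: yes
V(D1) = 1  [10 crossings, <D> = A^-6, w = -2]
V(D2) = 1  (w 0, c 12, <D> = 1)
note: all 2 diagrams share one V(t), hence one class


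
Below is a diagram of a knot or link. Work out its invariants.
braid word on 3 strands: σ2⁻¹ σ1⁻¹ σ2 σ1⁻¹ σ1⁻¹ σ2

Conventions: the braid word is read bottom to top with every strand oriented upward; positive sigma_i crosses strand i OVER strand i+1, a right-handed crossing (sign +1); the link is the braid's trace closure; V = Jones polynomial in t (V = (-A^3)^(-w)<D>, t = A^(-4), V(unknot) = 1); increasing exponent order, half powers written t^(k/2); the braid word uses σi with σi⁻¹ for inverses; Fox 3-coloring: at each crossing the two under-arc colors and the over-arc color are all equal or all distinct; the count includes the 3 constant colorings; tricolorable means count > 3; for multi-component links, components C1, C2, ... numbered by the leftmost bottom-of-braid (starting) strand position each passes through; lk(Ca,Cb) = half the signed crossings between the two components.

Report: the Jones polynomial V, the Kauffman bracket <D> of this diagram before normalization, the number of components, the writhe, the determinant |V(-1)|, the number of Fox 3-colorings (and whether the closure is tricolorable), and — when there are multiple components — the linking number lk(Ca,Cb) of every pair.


V(t) = -t^-4 + t^-3 + t^-1
bracket: A^-2 + A^6 - A^10, w = -2
1 component, writhe -2, over 6 crossings
det 3, colorings 9 of 3^6 — tricolorable
observation: V spans 3 powers of t: at least 3 crossings in any diagram


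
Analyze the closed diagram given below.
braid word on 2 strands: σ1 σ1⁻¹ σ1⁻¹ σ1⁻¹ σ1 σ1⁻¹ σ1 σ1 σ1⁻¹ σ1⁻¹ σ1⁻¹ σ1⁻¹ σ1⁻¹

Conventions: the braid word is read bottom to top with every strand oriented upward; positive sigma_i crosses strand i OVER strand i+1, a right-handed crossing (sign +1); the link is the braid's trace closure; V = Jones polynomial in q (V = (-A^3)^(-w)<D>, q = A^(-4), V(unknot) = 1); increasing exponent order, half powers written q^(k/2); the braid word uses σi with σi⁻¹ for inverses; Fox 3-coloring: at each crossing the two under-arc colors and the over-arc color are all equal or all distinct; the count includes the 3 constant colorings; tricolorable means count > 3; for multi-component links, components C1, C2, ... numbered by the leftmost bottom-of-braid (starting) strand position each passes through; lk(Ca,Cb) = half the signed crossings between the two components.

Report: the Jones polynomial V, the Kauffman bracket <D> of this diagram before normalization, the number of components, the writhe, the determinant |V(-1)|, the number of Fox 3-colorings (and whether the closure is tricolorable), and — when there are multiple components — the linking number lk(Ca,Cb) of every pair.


Jones polynomial: V(q) = -q^-7 + q^-6 - q^-5 + q^-4 + q^-2
<D> = -A^-7 - A + A^5 - A^9 + A^13; writhe -5
components 1, writhe -5 (13 crossings)
3-colorings: 3 of 3^13, det 5 — not tricolorable
note: the word shrinks to σ1⁻¹ σ1⁻¹ σ1⁻¹ σ1⁻¹ σ1⁻¹ after cancelling


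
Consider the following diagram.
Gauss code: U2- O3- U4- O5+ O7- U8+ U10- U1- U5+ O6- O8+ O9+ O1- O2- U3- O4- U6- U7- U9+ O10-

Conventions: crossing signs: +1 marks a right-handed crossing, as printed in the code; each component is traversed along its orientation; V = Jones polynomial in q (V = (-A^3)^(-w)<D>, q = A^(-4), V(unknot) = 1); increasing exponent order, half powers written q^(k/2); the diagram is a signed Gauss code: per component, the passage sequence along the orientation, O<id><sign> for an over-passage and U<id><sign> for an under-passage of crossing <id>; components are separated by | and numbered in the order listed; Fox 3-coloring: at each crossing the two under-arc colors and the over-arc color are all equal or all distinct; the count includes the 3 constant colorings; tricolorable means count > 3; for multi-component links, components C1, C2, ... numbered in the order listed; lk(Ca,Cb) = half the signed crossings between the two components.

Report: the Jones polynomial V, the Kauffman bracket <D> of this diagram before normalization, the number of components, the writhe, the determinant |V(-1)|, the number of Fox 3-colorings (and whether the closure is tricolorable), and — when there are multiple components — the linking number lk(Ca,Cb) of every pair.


V = -q^-6 + q^-5 - q^-4 + 2q^-3 - q^-2 + q^-1
<D> = A^-8 - A^-4 + 2 - A^4 + A^8 - A^12 (w = -4)
1 component over 10 crossings, w = -4
3 Fox colorings among 3^10, |V(-1)| = 7: not tricolorable
why: det 7 = |V(-1)|; not divisible by 3, so not tricolorable


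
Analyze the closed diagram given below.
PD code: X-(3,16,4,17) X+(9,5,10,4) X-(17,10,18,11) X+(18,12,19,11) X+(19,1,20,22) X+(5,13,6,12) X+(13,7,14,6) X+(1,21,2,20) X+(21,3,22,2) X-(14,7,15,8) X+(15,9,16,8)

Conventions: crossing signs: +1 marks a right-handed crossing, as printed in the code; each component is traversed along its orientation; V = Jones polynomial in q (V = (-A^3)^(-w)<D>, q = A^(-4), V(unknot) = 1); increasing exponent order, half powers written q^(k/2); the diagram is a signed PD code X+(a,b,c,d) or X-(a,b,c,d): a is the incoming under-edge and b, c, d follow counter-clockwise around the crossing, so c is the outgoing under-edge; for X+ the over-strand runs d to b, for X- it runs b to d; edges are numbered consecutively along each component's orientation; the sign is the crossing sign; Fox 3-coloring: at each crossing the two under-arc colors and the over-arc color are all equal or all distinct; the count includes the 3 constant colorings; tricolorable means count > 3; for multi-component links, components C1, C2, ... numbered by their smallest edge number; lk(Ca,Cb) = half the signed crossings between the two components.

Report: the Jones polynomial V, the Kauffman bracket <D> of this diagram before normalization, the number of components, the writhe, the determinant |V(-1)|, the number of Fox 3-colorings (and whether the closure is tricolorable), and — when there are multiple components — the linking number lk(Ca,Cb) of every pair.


V = q^2 + 2q^4 - 2q^5 + q^6 - 2q^7 + q^8
<D> = -A^-17 + 2A^-13 - A^-9 + 2A^-5 - 2A^-1 - A^7 (w = +5)
1 component over 11 crossings, w = +5
27 Fox colorings among 3^11, |V(-1)| = 9: tricolorable
why: |V(-1)| = 9: so tricolorable, since 3 divides 9


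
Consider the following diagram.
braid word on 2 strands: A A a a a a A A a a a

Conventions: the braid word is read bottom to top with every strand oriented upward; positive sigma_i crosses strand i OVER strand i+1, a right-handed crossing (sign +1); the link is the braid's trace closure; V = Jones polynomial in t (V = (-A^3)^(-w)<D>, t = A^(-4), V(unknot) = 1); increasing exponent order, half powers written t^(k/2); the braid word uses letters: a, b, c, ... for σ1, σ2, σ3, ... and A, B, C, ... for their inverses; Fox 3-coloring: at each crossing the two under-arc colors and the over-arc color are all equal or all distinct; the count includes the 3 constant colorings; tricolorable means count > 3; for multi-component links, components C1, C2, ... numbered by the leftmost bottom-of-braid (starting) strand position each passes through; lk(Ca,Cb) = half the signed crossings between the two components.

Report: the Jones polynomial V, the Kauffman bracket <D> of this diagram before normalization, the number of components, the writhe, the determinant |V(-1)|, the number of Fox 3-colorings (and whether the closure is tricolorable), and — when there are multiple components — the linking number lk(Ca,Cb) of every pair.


V = t + t^3 - t^4
<D> = A^-7 - A^-3 - A^5 (w = +3)
1 component over 11 crossings, w = +3
9 Fox colorings among 3^11, |V(-1)| = 3: tricolorable
why: w = +3 shifts under R1 moves; the (-A^3)^(-3) factor cancels that in V


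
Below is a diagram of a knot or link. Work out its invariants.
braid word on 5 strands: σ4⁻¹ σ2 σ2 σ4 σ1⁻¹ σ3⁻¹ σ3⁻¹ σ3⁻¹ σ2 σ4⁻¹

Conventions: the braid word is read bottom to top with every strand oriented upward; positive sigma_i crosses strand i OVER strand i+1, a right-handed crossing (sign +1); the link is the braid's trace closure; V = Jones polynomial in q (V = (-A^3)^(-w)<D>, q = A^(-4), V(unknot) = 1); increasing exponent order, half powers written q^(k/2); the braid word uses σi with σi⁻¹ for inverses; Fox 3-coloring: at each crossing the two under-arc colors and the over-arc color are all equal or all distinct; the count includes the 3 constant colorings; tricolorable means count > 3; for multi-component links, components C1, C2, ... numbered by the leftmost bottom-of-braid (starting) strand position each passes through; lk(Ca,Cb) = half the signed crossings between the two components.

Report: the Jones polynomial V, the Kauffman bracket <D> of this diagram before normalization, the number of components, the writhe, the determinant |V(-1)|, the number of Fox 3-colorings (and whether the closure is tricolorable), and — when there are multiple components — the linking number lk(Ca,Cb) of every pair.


V = -q^-3 + q^-2 - q^-1 + 3 - q + q^2 - q^3
<D> = -A^-18 + A^-14 - A^-10 + 3A^-6 - A^-2 + A^2 - A^6 (w = -2)
1 component over 10 crossings, w = -2
27 Fox colorings among 3^10, |V(-1)| = 9: tricolorable
why: w = -2 (over 10 crossings) is diagram-only; (-A^3)^(2) removes it from V


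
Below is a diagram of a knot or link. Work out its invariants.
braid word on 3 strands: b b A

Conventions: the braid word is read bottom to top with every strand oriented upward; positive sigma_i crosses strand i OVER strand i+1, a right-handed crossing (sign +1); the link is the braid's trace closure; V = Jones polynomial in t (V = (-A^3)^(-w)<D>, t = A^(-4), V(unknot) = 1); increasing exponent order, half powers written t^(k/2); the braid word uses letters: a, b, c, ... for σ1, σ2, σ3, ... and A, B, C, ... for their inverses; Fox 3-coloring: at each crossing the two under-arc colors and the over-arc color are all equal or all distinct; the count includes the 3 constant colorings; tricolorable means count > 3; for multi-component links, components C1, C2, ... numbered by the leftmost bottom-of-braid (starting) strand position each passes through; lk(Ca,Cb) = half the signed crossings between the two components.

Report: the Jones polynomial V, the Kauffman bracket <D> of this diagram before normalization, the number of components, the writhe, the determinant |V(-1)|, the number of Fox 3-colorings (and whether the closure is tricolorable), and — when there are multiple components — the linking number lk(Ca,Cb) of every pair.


Jones polynomial: V(t) = -t^(1/2) - t^(5/2)
<D> = A^-7 + A; writhe +1
components 2, writhe +1 (3 crossings)
linking number lk(C1,C2) = +1
3-colorings: 3 of 3^3, det 2 — not tricolorable
note: span 2 respects span(V) <= c + mu - 1 = 4 for this 2-component diagram


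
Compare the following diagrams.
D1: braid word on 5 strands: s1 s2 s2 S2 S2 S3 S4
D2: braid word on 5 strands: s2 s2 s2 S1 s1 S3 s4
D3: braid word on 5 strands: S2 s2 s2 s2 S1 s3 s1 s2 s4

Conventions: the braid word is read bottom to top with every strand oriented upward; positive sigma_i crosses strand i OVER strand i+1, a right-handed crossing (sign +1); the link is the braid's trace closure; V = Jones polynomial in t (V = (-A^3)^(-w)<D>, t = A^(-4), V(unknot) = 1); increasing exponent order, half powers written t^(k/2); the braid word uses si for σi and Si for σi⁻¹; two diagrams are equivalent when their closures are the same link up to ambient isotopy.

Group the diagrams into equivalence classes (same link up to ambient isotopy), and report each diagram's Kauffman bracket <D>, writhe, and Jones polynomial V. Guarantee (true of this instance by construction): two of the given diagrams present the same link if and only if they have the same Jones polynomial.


grouping into links: {D1} | {D2, D3}
V(D1) = -t^(-1/2) - t^(1/2)  (w -1, c 7, <D> = A^-5 + A^-1)
V(D2) = -t^(1/2) - t^(3/2) - t^(5/2) + t^(9/2)  [7 crossings, <D> = -A^-9 + A^-1 + A^3 + A^7, w = +3]
V(D3) = -t^(1/2) - t^(3/2) - t^(5/2) + t^(9/2)  [9 crossings, <D> = -A^-3 + A^5 + A^9 + A^13, w = +5]
why: V(t) takes 2 values over 3 diagrams, fixing the grouping


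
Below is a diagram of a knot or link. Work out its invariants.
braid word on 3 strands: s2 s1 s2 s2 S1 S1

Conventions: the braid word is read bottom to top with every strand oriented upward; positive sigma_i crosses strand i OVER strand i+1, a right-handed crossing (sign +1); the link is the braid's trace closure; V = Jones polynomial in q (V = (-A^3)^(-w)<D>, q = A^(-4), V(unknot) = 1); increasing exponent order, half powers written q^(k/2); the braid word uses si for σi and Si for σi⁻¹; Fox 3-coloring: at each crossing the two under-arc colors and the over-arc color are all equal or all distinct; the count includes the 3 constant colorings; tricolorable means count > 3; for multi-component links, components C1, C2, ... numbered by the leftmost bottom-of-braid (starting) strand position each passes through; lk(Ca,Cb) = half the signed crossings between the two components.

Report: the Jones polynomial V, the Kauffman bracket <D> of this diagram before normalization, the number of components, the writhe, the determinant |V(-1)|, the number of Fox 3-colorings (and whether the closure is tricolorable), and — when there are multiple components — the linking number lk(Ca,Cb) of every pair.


V(q) = 1
bracket: A^6, w = +2
1 component, writhe +2, over 6 crossings
det 1, colorings 3 of 3^6 — not tricolorable
observation: det 1 = |V(-1)|; not divisible by 3, so not tricolorable
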